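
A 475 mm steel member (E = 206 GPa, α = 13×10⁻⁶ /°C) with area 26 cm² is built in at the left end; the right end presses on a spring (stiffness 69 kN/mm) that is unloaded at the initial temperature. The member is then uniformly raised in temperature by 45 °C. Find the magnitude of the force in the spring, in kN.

P ≈ 18.1 kN

If the spring were absent the member would lengthen by αΔT L = 13×10⁻⁶ × 45 × 475 = 0.2779 mm.
With a force P in the spring, the elastic change of the member is PL/(AE) and that of the spring is P/k; compatibility requires their sum to equal δ_free.
P [ L/(AE) + 1/k ] = δ_free → P [ 475/(2600×206×10³) + 1/(69×10³) ] = 0.2779.
P = 0.2779 / 1.538×10⁻⁵ = 18070 N.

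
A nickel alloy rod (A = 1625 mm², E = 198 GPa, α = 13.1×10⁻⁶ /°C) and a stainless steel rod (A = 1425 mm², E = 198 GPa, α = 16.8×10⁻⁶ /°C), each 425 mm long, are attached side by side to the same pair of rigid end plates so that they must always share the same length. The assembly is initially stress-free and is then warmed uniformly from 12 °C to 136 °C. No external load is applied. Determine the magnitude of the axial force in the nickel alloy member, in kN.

Both members must finish at the same length. With the larger α, the stainless steel tends to over-expand; the plates restrain it, putting the stainless steel in compression and the nickel alloy in tension. With no external load the two internal forces are equal and opposite, magnitude P.
Setting the final lengths equal and cancelling L: (α₁ − α₂)ΔT = P/(A₁E₁) + P/(A₂E₂).
|α₁ − α₂|·ΔT = 3.7×10⁻⁶ × 124 = 0.0004588.
1/(A₁E₁) + 1/(A₂E₂) = 1/(1625×198×10³) + 1/(1425×198×10³) = 6.652×10⁻⁹ N⁻¹.
P = 0.0004588 / 6.652×10⁻⁹ = 68970 N = 68.97 kN.

P ≈ 69 kN (tensile in the nickel alloy)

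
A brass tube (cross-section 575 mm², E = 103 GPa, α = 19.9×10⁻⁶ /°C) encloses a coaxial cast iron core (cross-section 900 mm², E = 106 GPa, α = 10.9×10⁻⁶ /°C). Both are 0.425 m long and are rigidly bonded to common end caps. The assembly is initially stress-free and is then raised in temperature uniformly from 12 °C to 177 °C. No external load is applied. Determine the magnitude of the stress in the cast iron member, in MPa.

σ ≈ 60.3 MPa (tensile)

The brass has the larger α, so on heating it would change length more than the cast iron if both were free. The rigid plates force a common final length, so the brass is put into compression and the cast iron into tension, with equal and opposite forces P (no external load).
Equating the net (thermal + elastic) strains gives |α₁ − α₂|·ΔT = P·[1/(A₁E₁) + 1/(A₂E₂)].
|α₁ − α₂|·ΔT = 9×10⁻⁶ × 165 = 0.001485.
1/(A₁E₁) + 1/(A₂E₂) = 1/(575×103×10³) + 1/(900×106×10³) = 2.737×10⁻⁸ N⁻¹.
So P = 0.001485 / 2.737×10⁻⁸ = 54.26 kN.
σ_{cast iron} = P/A₂ = 54260/900 = 60.29 MPa, tensile.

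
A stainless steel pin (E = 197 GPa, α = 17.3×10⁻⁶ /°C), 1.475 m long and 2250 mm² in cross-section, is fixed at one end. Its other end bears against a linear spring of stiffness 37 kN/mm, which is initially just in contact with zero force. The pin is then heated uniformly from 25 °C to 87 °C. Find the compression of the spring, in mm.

If the spring were absent the pin would lengthen by αΔT L = 17.3×10⁻⁶ × 62 × 1475 = 1.582 mm.
Let P be the compressive force at the spring. The pin shortens elastically by PL/(AE) and the spring compresses by P/k; together these equal δ_free.
So P = δ_free / [L/(AE) + 1/k] = 1.582 / [ 1475/(2250×197×10³) + 1/(37×10³) ].
P = 1.582 / 3.035×10⁻⁵ = 52120 N.
Spring compression = P/k = 52120/(37×10³) = 1.409 mm.

δ ≈ 1.41 mm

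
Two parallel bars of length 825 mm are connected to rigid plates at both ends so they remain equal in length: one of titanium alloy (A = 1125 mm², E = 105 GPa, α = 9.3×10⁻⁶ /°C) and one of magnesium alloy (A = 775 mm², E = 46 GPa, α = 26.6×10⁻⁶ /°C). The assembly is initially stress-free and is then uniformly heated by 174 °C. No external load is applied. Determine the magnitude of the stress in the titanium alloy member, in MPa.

σ ≈ 73.3 MPa (tensile)

Both members must finish at the same length. With the larger α, the magnesium alloy tends to over-expand; the plates restrain it, putting the magnesium alloy in compression and the titanium alloy in tension. With no external load the two internal forces are equal and opposite, magnitude P.
Compatibility of the two members (thermal + elastic change equal): (α₁ − α₂)ΔT = P·[1/(A₁E₁) + 1/(A₂E₂)].
|α₁ − α₂|·ΔT = 17.3×10⁻⁶ × 174 = 0.00301.
1/(A₁E₁) + 1/(A₂E₂) = 1/(1125×105×10³) + 1/(775×46×10³) = 3.652×10⁻⁸ N⁻¹.
So P = 0.00301 / 3.652×10⁻⁸ = 82.43 kN.
σ_{titanium alloy} = P/A₁ = 82430/1125 = 73.28 MPa, tensile.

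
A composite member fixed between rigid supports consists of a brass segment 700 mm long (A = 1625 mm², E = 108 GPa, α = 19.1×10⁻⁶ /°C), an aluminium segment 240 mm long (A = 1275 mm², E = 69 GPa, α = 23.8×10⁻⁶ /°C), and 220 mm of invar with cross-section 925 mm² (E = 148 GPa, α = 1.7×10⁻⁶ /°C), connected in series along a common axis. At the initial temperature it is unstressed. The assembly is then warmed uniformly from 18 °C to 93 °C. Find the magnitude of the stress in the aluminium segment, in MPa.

σ ≈ 137 MPa (compressive)

Free thermal expansion of the whole bar: Σ αᵢΔT Lᵢ = 19.1×10⁻⁶×75×700 + 23.8×10⁻⁶×75×240 + 1.7×10⁻⁶×75×220 = 1.459 mm.
The rigid supports impose zero overall length change; the single axial force P common to all segments must satisfy P Σ Lᵢ/(AᵢEᵢ) = δ_free.
Σ Lᵢ/(AᵢEᵢ) = 700/(1625×108×10³) + 240/(1275×69×10³) + 220/(925×148×10³) = 8.324×10⁻⁶ mm/N.
P = 1.459 / 8.324×10⁻⁶ = 175300 N = 175.3 kN, compressive.
σ_{aluminium} = P / A = 175300 / 1275 = 137.5 MPa.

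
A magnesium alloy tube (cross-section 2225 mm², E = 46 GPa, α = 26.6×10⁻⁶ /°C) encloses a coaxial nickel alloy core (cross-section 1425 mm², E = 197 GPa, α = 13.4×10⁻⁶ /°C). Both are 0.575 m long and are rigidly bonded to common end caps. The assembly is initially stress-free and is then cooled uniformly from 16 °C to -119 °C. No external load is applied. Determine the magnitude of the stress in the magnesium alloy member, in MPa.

σ ≈ 60.1 MPa (tensile)

Equilibrium of a rigid end plate with no external load gives equal and opposite internal forces ±P in the two members. Since α_{magnesium alloy} > α_{nickel alloy}, cooling drives the magnesium alloy into tension and the nickel alloy into compression.
Equating the net (thermal + elastic) strains gives |α₁ − α₂|·ΔT = P·[1/(A₁E₁) + 1/(A₂E₂)].
|α₁ − α₂|·ΔT = 13.2×10⁻⁶ × 135 = 0.001782.
1/(A₁E₁) + 1/(A₂E₂) = 1/(2225×46×10³) + 1/(1425×197×10³) = 1.333×10⁻⁸ N⁻¹.
P = 0.001782 / 1.333×10⁻⁸ = 133700 N = 133.7 kN.
σ_{magnesium alloy} = P/A₁ = 133700/2225 = 60.07 MPa, tensile.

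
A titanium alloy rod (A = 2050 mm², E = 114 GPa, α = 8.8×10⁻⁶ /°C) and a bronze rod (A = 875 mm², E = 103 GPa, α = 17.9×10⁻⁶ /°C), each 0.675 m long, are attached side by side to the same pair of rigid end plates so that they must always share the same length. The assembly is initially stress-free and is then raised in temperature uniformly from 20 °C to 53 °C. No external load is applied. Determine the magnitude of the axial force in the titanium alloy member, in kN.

The bronze has the larger α, so on heating it would change length more than the titanium alloy if both were free. The rigid plates force a common final length, so the bronze is put into compression and the titanium alloy into tension, with equal and opposite forces P (no external load).
Compatibility of the two members (thermal + elastic change equal): (α₁ − α₂)ΔT = P·[1/(A₁E₁) + 1/(A₂E₂)].
|α₁ − α₂|·ΔT = 9.1×10⁻⁶ × 33 = 0.0003003.
1/(A₁E₁) + 1/(A₂E₂) = 1/(2050×114×10³) + 1/(875×103×10³) = 1.537×10⁻⁸ N⁻¹.
So P = 0.0003003 / 1.537×10⁻⁸ = 19.53 kN.

P ≈ 19.5 kN (tensile in the titanium alloy)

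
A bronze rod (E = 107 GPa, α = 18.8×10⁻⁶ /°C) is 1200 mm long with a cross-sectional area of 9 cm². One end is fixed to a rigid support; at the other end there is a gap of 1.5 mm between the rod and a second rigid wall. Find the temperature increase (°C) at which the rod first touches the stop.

ΔT ≈ 66.5 °C

The gap closes when αΔT L = 1.5 mm, since the rod is still unstressed at that instant.
ΔT = 1.5 / (18.8×10⁻⁶ × 1200) = 66.49 °C.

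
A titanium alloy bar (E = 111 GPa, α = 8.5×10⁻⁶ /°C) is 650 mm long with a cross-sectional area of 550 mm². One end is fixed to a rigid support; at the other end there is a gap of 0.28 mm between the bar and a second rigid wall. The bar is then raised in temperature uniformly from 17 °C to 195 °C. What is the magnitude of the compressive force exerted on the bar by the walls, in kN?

Free thermal elongation = αΔT L = 8.5×10⁻⁶ × 178 × 650 = 0.9835 mm.
The gap closes (δ_free > 0.28 mm) and the wall then resists a further 0.9835 − 0.28 = 0.7035 mm of expansion.
So σ = E(δ_free − g)/L = 111×10³ × 0.7035/650 = 120.1 MPa.
P = σA = 120.1 × 550 = 66.07 kN.

P ≈ 66.1 kN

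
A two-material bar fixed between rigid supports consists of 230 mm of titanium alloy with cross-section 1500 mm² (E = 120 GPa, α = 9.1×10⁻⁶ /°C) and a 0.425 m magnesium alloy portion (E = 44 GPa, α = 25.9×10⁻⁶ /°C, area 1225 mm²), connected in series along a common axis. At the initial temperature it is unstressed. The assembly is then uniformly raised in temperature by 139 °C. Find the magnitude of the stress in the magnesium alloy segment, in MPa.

If the supports were absent, the total length change would be Σ αᵢΔT Lᵢ = 9.1×10⁻⁶×139×230 + 25.9×10⁻⁶×139×425 = 1.821 mm.
The rigid supports impose zero overall length change; the single axial force P common to all segments must satisfy P Σ Lᵢ/(AᵢEᵢ) = δ_free.
The series flexibility is Σ Lᵢ/(AᵢEᵢ) = 230/(1500×120×10³) + 425/(1225×44×10³) = 9.163×10⁻⁶ mm/N.
P = 1.821 / 9.163×10⁻⁶ = 198700 N = 198.7 kN, compressive.
σ_{magnesium alloy} = P / A = 198700 / 1225 = 162.2 MPa.

σ ≈ 162 MPa (compressive)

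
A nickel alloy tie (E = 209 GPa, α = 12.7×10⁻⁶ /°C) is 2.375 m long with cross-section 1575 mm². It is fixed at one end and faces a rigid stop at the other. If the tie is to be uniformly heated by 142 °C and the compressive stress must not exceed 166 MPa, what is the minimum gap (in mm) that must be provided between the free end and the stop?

With no wall the tie would lengthen by αΔT L = 12.7×10⁻⁶ × 142 × 2375 = 4.283 mm.
A stress of 166 MPa corresponds to the wall pushing the tie back by σL/E = 166×2375/(209×10³) = 1.886 mm.
So the gap has to take up the difference, g_min = δ_free − σL/E = 4.283 − 1.886 = 2.397 mm.

g ≈ 2.4 mm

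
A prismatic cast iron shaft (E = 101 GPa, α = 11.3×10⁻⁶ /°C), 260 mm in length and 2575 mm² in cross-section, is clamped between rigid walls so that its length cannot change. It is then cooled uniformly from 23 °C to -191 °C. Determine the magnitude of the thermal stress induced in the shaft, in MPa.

With length fixed, the mechanical strain must cancel the thermal strain αΔT = 11.3×10⁻⁶ × 214 = 2418.2×10⁻⁶.
The stress required to suppress this strain is σ = Eε = 101×10³ × 2418.2×10⁻⁶ = 244.2 MPa, tensile since the shaft is trying to contract.

σ ≈ 244 MPa (tensile)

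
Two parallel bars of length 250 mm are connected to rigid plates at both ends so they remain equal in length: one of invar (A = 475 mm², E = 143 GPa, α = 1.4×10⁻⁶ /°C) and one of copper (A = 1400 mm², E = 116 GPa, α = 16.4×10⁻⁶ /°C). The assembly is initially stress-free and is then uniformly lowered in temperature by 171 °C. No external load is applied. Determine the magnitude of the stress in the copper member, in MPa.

σ ≈ 87.7 MPa (tensile)

Both members must finish at the same length. With the larger α, the copper tends to over-contract; the plates restrain it, putting the copper in tension and the invar in compression. With no external load the two internal forces are equal and opposite, magnitude P.
Setting the final lengths equal and cancelling L: (α₁ − α₂)ΔT = P/(A₁E₁) + P/(A₂E₂).
|α₁ − α₂|·ΔT = 15×10⁻⁶ × 171 = 0.002565.
1/(A₁E₁) + 1/(A₂E₂) = 1/(475×143×10³) + 1/(1400×116×10³) = 2.088×10⁻⁸ N⁻¹.
P = 0.002565 / 2.088×10⁻⁸ = 122800 N = 122.8 kN.
σ_{copper} = P/A₂ = 122800/1400 = 87.75 MPa, tensile.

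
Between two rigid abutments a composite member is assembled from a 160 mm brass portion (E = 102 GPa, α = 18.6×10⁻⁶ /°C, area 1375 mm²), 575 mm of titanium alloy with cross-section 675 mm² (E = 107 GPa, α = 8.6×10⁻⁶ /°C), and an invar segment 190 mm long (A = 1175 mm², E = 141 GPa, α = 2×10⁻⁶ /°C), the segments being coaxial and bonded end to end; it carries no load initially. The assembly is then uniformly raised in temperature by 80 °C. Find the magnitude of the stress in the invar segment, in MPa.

If the supports were absent, the total length change would be Σ αᵢΔT Lᵢ = 18.6×10⁻⁶×80×160 + 8.6×10⁻⁶×80×575 + 2×10⁻⁶×80×190 = 0.6641 mm.
Since the ends are fixed, an axial force P builds up, equal in every segment, with P · Σ Lᵢ/(AᵢEᵢ) = δ_free.
Σ Lᵢ/(AᵢEᵢ) = 160/(1375×102×10³) + 575/(675×107×10³) + 190/(1175×141×10³) = 1.025×10⁻⁵ mm/N.
Hence P = δ_free / Σ(L/AE) = 0.6641/1.025×10⁻⁵ = 64.8 kN (compressive).
σ_{invar} = P / A = 64800 / 1175 = 55.15 MPa.

σ ≈ 55.1 MPa (compressive)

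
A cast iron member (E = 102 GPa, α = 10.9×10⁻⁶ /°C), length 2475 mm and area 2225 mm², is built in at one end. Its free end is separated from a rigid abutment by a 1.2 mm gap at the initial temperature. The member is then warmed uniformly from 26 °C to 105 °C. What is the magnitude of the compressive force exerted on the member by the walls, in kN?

Free thermal elongation = αΔT L = 10.9×10⁻⁶ × 79 × 2475 = 2.131 mm.
This exceeds the 1.2 mm gap, so the wall pushes back. The portion of expansion that must be recovered elastically is δ_free − gap = 2.131 − 1.2 = 0.9312 mm.
Compatibility: PL/(AE) = 0.9312 mm, so σ = P/A = E × (0.9312/2475) = 38.38 MPa.
Force on the wall = σA = 38.38 × 2225 mm² = 85.39 kN.

P ≈ 85.4 kN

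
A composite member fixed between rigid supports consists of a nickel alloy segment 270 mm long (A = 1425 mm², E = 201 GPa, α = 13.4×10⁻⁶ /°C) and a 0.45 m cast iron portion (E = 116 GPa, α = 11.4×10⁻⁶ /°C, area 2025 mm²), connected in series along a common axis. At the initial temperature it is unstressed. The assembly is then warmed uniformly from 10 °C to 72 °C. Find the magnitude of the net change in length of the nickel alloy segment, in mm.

With the walls removed the bar would change length by δ_free = Σ αᵢΔT Lᵢ = 13.4×10⁻⁶×62×270 + 11.4×10⁻⁶×62×450 = 0.5424 mm.
Since the ends are fixed, an axial force P builds up, equal in every segment, with P · Σ Lᵢ/(AᵢEᵢ) = δ_free.
Σ Lᵢ/(AᵢEᵢ) = 270/(1425×201×10³) + 450/(2025×116×10³) = 2.858×10⁻⁶ mm/N.
So P = 0.5424 / 2.858×10⁻⁶ = 189.8 kN, compressive.
For the nickel alloy segment, free thermal change = 13.4×10⁻⁶×62×270 = 0.2243 mm and elastic change from P = 189800×270/(1425×201×10³) = 0.1789 mm; these oppose, so the net change is 0.0454 mm (segment lengthens).

|ΔL| ≈ 0.0454 mm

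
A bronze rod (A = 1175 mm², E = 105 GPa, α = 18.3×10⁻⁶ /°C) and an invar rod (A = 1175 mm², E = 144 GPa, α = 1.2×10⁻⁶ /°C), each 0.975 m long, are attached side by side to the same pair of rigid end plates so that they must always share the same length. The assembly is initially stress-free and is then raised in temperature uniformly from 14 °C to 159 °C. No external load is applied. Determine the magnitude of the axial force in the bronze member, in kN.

Both members must finish at the same length. With the larger α, the bronze tends to over-expand; the plates restrain it, putting the bronze in compression and the invar in tension. With no external load the two internal forces are equal and opposite, magnitude P.
Setting the final lengths equal and cancelling L: (α₁ − α₂)ΔT = P/(A₁E₁) + P/(A₂E₂).
|α₁ − α₂|·ΔT = 17.1×10⁻⁶ × 145 = 0.00248.
1/(A₁E₁) + 1/(A₂E₂) = 1/(1175×105×10³) + 1/(1175×144×10³) = 1.402×10⁻⁸ N⁻¹.
P = 0.00248 / 1.402×10⁻⁸ = 176900 N = 176.9 kN.

P ≈ 177 kN (compressive in the bronze)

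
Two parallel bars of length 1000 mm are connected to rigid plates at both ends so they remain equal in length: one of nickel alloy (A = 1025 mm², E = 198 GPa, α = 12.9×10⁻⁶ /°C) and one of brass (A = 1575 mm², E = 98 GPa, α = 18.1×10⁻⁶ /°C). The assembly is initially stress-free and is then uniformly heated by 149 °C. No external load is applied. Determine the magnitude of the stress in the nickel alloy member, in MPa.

σ ≈ 66.3 MPa (tensile)

Equilibrium of a rigid end plate with no external load gives equal and opposite internal forces ±P in the two members. Since α_{brass} > α_{nickel alloy}, heating drives the brass into compression and the nickel alloy into tension.
Compatibility of the two members (thermal + elastic change equal): (α₁ − α₂)ΔT = P·[1/(A₁E₁) + 1/(A₂E₂)].
|α₁ − α₂|·ΔT = 5.2×10⁻⁶ × 149 = 0.0007748.
1/(A₁E₁) + 1/(A₂E₂) = 1/(1025×198×10³) + 1/(1575×98×10³) = 1.141×10⁻⁸ N⁻¹.
P = 0.0007748 / 1.141×10⁻⁸ = 67930 N = 67.93 kN.
σ_{nickel alloy} = P/A₁ = 67930/1025 = 66.27 MPa, tensile.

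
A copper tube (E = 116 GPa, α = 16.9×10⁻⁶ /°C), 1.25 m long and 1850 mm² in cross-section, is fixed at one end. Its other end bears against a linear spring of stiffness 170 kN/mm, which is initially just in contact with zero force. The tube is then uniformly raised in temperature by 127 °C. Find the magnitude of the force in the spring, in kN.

P ≈ 229 kN

The unrestrained thermal change is αΔT L = 16.9×10⁻⁶ × 127 × 1250 = 2.683 mm.
With a force P in the spring, the elastic change of the tube is PL/(AE) and that of the spring is P/k; compatibility requires their sum to equal δ_free.
So P = δ_free / [L/(AE) + 1/k] = 2.683 / [ 1250/(1850×116×10³) + 1/(170×10³) ].
P = 2.683 / 1.171×10⁻⁵ = 229200 N.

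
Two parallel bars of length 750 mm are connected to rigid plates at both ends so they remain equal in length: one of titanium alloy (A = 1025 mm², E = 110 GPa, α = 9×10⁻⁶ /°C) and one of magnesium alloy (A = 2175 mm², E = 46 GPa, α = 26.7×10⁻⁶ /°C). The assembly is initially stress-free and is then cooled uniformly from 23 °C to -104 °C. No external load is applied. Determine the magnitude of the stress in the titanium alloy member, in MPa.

σ ≈ 116 MPa (compressive)

Equilibrium of a rigid end plate with no external load gives equal and opposite internal forces ±P in the two members. Since α_{magnesium alloy} > α_{titanium alloy}, cooling drives the magnesium alloy into tension and the titanium alloy into compression.
Compatibility of the two members (thermal + elastic change equal): (α₁ − α₂)ΔT = P·[1/(A₁E₁) + 1/(A₂E₂)].
|α₁ − α₂|·ΔT = 17.7×10⁻⁶ × 127 = 0.002248.
1/(A₁E₁) + 1/(A₂E₂) = 1/(1025×110×10³) + 1/(2175×46×10³) = 1.886×10⁻⁸ N⁻¹.
P = 0.002248 / 1.886×10⁻⁸ = 119200 N = 119.2 kN.
σ_{titanium alloy} = P/A₁ = 119200/1025 = 116.3 MPa, compressive.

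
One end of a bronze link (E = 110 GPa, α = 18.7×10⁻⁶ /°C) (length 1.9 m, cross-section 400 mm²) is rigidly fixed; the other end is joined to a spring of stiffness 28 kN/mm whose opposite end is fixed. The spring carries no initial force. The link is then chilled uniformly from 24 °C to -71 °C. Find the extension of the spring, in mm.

δ ≈ 1.53 mm

Free thermal contraction: δ_free = αΔT L = 18.7×10⁻⁶ × 95 × 1900 = 3.375 mm.
With a force P in the spring, the elastic change of the link is PL/(AE) and that of the spring is P/k; compatibility requires their sum to equal δ_free.
So P = δ_free / [L/(AE) + 1/k] = 3.375 / [ 1900/(400×110×10³) + 1/(28×10³) ].
P = 3.375 / 7.89×10⁻⁵ = 42780 N.
Spring extension = P/k = 42780/(28×10³) = 1.528 mm.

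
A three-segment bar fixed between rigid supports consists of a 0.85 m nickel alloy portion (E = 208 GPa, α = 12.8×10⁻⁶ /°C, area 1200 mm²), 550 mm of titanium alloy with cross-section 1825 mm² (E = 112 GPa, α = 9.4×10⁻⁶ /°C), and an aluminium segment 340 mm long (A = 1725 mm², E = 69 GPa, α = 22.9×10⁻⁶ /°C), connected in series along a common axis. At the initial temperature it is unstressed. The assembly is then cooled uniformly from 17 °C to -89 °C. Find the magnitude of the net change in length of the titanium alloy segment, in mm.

|ΔL| ≈ 0.211 mm

With the walls removed the bar would change length by δ_free = Σ αᵢΔT Lᵢ = 12.8×10⁻⁶×106×850 + 9.4×10⁻⁶×106×550 + 22.9×10⁻⁶×106×340 = 2.527 mm.
The walls prevent any net length change, so an axial force P (same in every segment) develops. Compatibility: P · Σ Lᵢ/(AᵢEᵢ) = δ_free.
The series flexibility is Σ Lᵢ/(AᵢEᵢ) = 850/(1200×208×10³) + 550/(1825×112×10³) + 340/(1725×69×10³) = 8.953×10⁻⁶ mm/N.
P = 2.527 / 8.953×10⁻⁶ = 282200 N = 282.2 kN, tensile.
For the titanium alloy segment, free thermal change = 9.4×10⁻⁶×106×550 = 0.548 mm and elastic change from P = 282200×550/(1825×112×10³) = 0.7594 mm; these oppose, so the net change is 0.211 mm (segment lengthens).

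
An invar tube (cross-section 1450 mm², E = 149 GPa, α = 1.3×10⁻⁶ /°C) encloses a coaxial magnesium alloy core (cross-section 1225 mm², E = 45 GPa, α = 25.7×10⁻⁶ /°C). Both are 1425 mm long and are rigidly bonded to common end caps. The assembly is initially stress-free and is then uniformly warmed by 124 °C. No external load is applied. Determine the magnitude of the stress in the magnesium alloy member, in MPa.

Equilibrium of a rigid end plate with no external load gives equal and opposite internal forces ±P in the two members. Since α_{magnesium alloy} > α_{invar}, heating drives the magnesium alloy into compression and the invar into tension.
Setting the final lengths equal and cancelling L: (α₁ − α₂)ΔT = P/(A₁E₁) + P/(A₂E₂).
|α₁ − α₂|·ΔT = 24.4×10⁻⁶ × 124 = 0.003026.
1/(A₁E₁) + 1/(A₂E₂) = 1/(1450×149×10³) + 1/(1225×45×10³) = 2.277×10⁻⁸ N⁻¹.
So P = 0.003026 / 2.277×10⁻⁸ = 132.9 kN.
σ_{magnesium alloy} = P/A₂ = 132900/1225 = 108.5 MPa, compressive.

σ ≈ 108 MPa (compressive)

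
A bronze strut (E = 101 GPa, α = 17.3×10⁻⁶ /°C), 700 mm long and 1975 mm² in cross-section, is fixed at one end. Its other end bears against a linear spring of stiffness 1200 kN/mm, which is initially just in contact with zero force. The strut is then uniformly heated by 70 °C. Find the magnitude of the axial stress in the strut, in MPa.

The unrestrained thermal change is αΔT L = 17.3×10⁻⁶ × 70 × 700 = 0.8477 mm.
Let P be the compressive force at the spring. The strut shortens elastically by PL/(AE) and the spring compresses by P/k; together these equal δ_free.
So P = δ_free / [L/(AE) + 1/k] = 0.8477 / [ 700/(1975×101×10³) + 1/(1200×10³) ].
P = 0.8477 / 4.343×10⁻⁶ = 195200 N.
σ = P/A = 195200/1975 = 98.84 MPa.

σ ≈ 98.8 MPa (compressive)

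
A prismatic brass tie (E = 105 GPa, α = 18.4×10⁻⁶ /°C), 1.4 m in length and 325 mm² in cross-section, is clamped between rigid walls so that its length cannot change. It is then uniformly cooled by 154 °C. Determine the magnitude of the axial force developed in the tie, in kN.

The ends cannot move, so σ = EαΔT = 105×10³ × 18.4×10⁻⁶ × 154 = 297.5 MPa.
Then P = σA = 297.5 × 325 mm² = 96.7 kN, tensile.

P ≈ 96.7 kN (tensile)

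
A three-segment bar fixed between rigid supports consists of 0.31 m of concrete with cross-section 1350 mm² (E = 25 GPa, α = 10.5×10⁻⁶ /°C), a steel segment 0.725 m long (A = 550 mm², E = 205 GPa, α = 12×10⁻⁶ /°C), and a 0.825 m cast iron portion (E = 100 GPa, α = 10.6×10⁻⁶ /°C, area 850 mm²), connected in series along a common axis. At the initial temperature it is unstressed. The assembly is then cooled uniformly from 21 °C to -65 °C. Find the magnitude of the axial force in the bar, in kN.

P ≈ 70.3 kN (tensile)

If the supports were absent, the total length change would be Σ αᵢΔT Lᵢ = 10.5×10⁻⁶×86×310 + 12×10⁻⁶×86×725 + 10.6×10⁻⁶×86×825 = 1.78 mm.
The rigid supports impose zero overall length change; the single axial force P common to all segments must satisfy P Σ Lᵢ/(AᵢEᵢ) = δ_free.
Σ Lᵢ/(AᵢEᵢ) = 310/(1350×25×10³) + 725/(550×205×10³) + 825/(850×100×10³) = 2.532×10⁻⁵ mm/N.
P = 1.78 / 2.532×10⁻⁵ = 70300 N = 70.3 kN, tensile.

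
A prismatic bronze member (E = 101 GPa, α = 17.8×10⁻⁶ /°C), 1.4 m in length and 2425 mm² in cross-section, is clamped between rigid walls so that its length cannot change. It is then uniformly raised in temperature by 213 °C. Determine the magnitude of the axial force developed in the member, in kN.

The ends cannot move, so σ = EαΔT = 101×10³ × 17.8×10⁻⁶ × 213 = 382.9 MPa.
Then P = σA = 382.9 × 2425 mm² = 928.6 kN, compressive.

P ≈ 929 kN (compressive)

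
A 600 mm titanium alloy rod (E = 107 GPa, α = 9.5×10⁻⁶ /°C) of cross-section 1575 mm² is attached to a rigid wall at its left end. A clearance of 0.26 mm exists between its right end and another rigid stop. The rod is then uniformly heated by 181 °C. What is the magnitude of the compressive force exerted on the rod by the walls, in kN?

P ≈ 217 kN

If the wall were absent the rod would grow by αΔT L = 9.5×10⁻⁶ × 181 × 600 = 1.032 mm.
The gap closes (δ_free > 0.26 mm) and the wall then resists a further 1.032 − 0.26 = 0.7717 mm of expansion.
So σ = E(δ_free − g)/L = 107×10³ × 0.7717/600 = 137.6 MPa.
P = σA = 137.6 × 1575 = 216.8 kN.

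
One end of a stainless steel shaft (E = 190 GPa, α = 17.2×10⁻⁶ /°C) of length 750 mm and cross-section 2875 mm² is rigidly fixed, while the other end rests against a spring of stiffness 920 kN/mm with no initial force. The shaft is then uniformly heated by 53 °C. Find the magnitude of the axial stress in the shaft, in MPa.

σ ≈ 96.7 MPa (compressive)

Free thermal expansion: δ_free = αΔT L = 17.2×10⁻⁶ × 53 × 750 = 0.6837 mm.
Let P be the compressive force at the spring. The shaft shortens elastically by PL/(AE) and the spring compresses by P/k; together these equal δ_free.
So P = δ_free / [L/(AE) + 1/k] = 0.6837 / [ 750/(2875×190×10³) + 1/(920×10³) ].
P = 0.6837 / 2.46×10⁻⁶ = 277900 N.
σ = P/A = 277900/2875 = 96.67 MPa.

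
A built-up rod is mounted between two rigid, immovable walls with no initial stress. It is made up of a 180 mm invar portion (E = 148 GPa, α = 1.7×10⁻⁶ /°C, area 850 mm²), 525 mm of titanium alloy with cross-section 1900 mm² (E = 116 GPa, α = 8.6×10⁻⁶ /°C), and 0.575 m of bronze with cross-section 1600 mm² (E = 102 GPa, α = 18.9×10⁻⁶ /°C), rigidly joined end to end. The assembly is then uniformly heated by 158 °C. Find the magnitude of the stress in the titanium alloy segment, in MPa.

σ ≈ 178 MPa (compressive)

If the supports were absent, the total length change would be Σ αᵢΔT Lᵢ = 1.7×10⁻⁶×158×180 + 8.6×10⁻⁶×158×525 + 18.9×10⁻⁶×158×575 = 2.479 mm.
The rigid supports impose zero overall length change; the single axial force P common to all segments must satisfy P Σ Lᵢ/(AᵢEᵢ) = δ_free.
Σ Lᵢ/(AᵢEᵢ) = 180/(850×148×10³) + 525/(1900×116×10³) + 575/(1600×102×10³) = 7.336×10⁻⁶ mm/N.
P = 2.479 / 7.336×10⁻⁶ = 337900 N = 337.9 kN, compressive.
σ_{titanium alloy} = P / A = 337900 / 1900 = 177.8 MPa.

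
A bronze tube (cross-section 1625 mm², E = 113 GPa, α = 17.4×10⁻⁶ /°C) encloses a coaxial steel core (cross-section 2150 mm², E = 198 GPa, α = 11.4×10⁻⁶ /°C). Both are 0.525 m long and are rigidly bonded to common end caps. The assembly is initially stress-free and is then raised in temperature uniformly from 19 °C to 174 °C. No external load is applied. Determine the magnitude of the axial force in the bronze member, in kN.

P ≈ 119 kN (compressive in the bronze)

Both members must finish at the same length. With the larger α, the bronze tends to over-expand; the plates restrain it, putting the bronze in compression and the steel in tension. With no external load the two internal forces are equal and opposite, magnitude P.
Compatibility of the two members (thermal + elastic change equal): (α₁ − α₂)ΔT = P·[1/(A₁E₁) + 1/(A₂E₂)].
|α₁ − α₂|·ΔT = 6×10⁻⁶ × 155 = 0.00093.
1/(A₁E₁) + 1/(A₂E₂) = 1/(1625×113×10³) + 1/(2150×198×10³) = 7.795×10⁻⁹ N⁻¹.
P = 0.00093 / 7.795×10⁻⁹ = 119300 N = 119.3 kN.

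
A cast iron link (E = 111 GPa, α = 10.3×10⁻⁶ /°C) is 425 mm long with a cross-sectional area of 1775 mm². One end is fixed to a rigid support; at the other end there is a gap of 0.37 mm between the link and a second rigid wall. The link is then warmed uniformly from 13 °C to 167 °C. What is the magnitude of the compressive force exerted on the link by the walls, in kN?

P ≈ 141 kN

Unrestrained expansion: δ_free = αΔT L = 10.3×10⁻⁶ × 154 × 425 = 0.6741 mm.
The gap closes (δ_free > 0.37 mm) and the wall then resists a further 0.6741 − 0.37 = 0.3041 mm of expansion.
So σ = E(δ_free − g)/L = 111×10³ × 0.3041/425 = 79.43 MPa.
Force on the wall = σA = 79.43 × 1775 mm² = 141 kN.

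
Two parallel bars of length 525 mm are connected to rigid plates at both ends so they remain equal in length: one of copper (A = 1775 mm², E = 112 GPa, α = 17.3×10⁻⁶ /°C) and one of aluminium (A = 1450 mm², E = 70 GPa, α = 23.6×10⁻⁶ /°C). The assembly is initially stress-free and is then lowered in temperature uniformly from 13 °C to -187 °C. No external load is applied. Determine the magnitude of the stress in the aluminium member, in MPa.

The aluminium has the larger α, so on cooling it would change length more than the copper if both were free. The rigid plates force a common final length, so the aluminium is put into tension and the copper into compression, with equal and opposite forces P (no external load).
Equating the net (thermal + elastic) strains gives |α₁ − α₂|·ΔT = P·[1/(A₁E₁) + 1/(A₂E₂)].
|α₁ − α₂|·ΔT = 6.3×10⁻⁶ × 200 = 0.00126.
1/(A₁E₁) + 1/(A₂E₂) = 1/(1775×112×10³) + 1/(1450×70×10³) = 1.488×10⁻⁸ N⁻¹.
So P = 0.00126 / 1.488×10⁻⁸ = 84.66 kN.
σ_{aluminium} = P/A₂ = 84660/1450 = 58.39 MPa, tensile.

σ ≈ 58.4 MPa (tensile)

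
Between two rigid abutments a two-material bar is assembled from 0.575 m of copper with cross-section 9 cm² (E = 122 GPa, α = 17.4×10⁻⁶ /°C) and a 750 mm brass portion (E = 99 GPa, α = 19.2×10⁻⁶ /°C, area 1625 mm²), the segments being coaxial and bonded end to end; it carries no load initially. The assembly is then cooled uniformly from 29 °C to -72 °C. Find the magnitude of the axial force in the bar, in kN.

P ≈ 249 kN (tensile)

If the supports were absent, the total length change would be Σ αᵢΔT Lᵢ = 17.4×10⁻⁶×101×575 + 19.2×10⁻⁶×101×750 = 2.465 mm.
The walls prevent any net length change, so an axial force P (same in every segment) develops. Compatibility: P · Σ Lᵢ/(AᵢEᵢ) = δ_free.
The series flexibility is Σ Lᵢ/(AᵢEᵢ) = 575/(900×122×10³) + 750/(1625×99×10³) = 9.899×10⁻⁶ mm/N.
So P = 2.465 / 9.899×10⁻⁶ = 249 kN, tensile.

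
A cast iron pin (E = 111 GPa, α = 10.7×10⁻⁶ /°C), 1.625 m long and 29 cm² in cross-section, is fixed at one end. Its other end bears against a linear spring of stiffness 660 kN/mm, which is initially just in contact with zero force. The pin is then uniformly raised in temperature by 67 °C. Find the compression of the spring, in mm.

δ ≈ 0.269 mm

If the spring were absent the pin would lengthen by αΔT L = 10.7×10⁻⁶ × 67 × 1625 = 1.165 mm.
Let P be the compressive force at the spring. The pin shortens elastically by PL/(AE) and the spring compresses by P/k; together these equal δ_free.
P [ L/(AE) + 1/k ] = δ_free → P [ 1625/(2900×111×10³) + 1/(660×10³) ] = 1.165.
P = 1.165 / 6.563×10⁻⁶ = 177500 N.
Spring compression = P/k = 177500/(660×10³) = 0.2689 mm.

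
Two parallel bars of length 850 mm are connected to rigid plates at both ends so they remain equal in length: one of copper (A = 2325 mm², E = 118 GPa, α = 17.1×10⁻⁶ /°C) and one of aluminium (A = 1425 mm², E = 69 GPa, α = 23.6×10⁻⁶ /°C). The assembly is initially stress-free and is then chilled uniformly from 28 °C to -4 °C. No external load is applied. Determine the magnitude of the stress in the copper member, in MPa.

σ ≈ 6.48 MPa (compressive)

Equilibrium of a rigid end plate with no external load gives equal and opposite internal forces ±P in the two members. Since α_{aluminium} > α_{copper}, cooling drives the aluminium into tension and the copper into compression.
Equating the net (thermal + elastic) strains gives |α₁ − α₂|·ΔT = P·[1/(A₁E₁) + 1/(A₂E₂)].
|α₁ − α₂|·ΔT = 6.5×10⁻⁶ × 32 = 0.000208.
1/(A₁E₁) + 1/(A₂E₂) = 1/(2325×118×10³) + 1/(1425×69×10³) = 1.382×10⁻⁸ N⁻¹.
P = 0.000208 / 1.382×10⁻⁸ = 15060 N = 15.06 kN.
σ_{copper} = P/A₁ = 15060/2325 = 6.476 MPa, compressive.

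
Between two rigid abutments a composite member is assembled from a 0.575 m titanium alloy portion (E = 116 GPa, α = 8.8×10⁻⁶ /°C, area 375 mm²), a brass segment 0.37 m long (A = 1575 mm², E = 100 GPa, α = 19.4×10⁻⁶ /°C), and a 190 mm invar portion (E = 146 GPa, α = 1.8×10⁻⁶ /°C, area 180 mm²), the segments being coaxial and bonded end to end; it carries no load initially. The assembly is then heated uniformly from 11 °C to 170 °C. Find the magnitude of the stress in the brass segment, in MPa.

σ ≈ 55.7 MPa (compressive)

If the supports were absent, the total length change would be Σ αᵢΔT Lᵢ = 8.8×10⁻⁶×159×575 + 19.4×10⁻⁶×159×370 + 1.8×10⁻⁶×159×190 = 2 mm.
Since the ends are fixed, an axial force P builds up, equal in every segment, with P · Σ Lᵢ/(AᵢEᵢ) = δ_free.
Σ Lᵢ/(AᵢEᵢ) = 575/(375×116×10³) + 370/(1575×100×10³) + 190/(180×146×10³) = 2.28×10⁻⁵ mm/N.
Hence P = δ_free / Σ(L/AE) = 2/2.28×10⁻⁵ = 87.74 kN (compressive).
σ_{brass} = P / A = 87740 / 1575 = 55.71 MPa.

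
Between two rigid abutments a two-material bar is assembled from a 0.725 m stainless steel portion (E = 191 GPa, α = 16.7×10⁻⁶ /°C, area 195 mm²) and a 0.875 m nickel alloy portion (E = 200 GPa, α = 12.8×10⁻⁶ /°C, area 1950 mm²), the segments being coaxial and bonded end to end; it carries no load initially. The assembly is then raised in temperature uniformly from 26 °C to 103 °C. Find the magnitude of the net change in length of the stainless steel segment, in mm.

With the walls removed the bar would change length by δ_free = Σ αᵢΔT Lᵢ = 16.7×10⁻⁶×77×725 + 12.8×10⁻⁶×77×875 = 1.795 mm.
The rigid supports impose zero overall length change; the single axial force P common to all segments must satisfy P Σ Lᵢ/(AᵢEᵢ) = δ_free.
The series flexibility is Σ Lᵢ/(AᵢEᵢ) = 725/(195×191×10³) + 875/(1950×200×10³) = 2.171×10⁻⁵ mm/N.
Hence P = δ_free / Σ(L/AE) = 1.795/2.171×10⁻⁵ = 82.67 kN (compressive).
For the stainless steel segment, free thermal change = 16.7×10⁻⁶×77×725 = 0.9323 mm and elastic change from P = 82670×725/(195×191×10³) = 1.609 mm; these oppose, so the net change is 0.677 mm (segment shortens).

|ΔL| ≈ 0.677 mm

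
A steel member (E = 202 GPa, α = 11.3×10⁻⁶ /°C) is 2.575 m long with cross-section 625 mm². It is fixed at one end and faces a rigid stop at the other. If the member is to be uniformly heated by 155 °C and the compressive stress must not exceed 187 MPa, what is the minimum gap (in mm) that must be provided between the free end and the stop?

Free expansion if unrestrained: δ_free = αΔT L = 11.3×10⁻⁶ × 155 × 2575 = 4.51 mm.
A stress of 187 MPa corresponds to the wall pushing the member back by σL/E = 187×2575/(202×10³) = 2.384 mm.
The gap must absorb the remainder: g_min = 4.51 − 2.384 = 2.126 mm.

g ≈ 2.13 mm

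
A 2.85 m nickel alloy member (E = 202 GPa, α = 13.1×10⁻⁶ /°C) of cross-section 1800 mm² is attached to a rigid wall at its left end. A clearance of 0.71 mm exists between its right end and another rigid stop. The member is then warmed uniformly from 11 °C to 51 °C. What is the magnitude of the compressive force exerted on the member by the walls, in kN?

If the wall were absent the member would grow by αΔT L = 13.1×10⁻⁶ × 40 × 2850 = 1.493 mm.
This exceeds the 0.71 mm gap, so the wall pushes back. The portion of expansion that must be recovered elastically is δ_free − gap = 1.493 − 0.71 = 0.7834 mm.
So σ = E(δ_free − g)/L = 202×10³ × 0.7834/2850 = 55.53 MPa.
P = σA = 55.53 × 1800 = 99.95 kN.

P ≈ 99.9 kN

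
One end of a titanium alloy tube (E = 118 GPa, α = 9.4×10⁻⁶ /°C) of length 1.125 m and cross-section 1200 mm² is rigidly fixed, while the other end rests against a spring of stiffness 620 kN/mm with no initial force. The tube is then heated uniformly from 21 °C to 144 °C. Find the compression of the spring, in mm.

Free thermal expansion: δ_free = αΔT L = 9.4×10⁻⁶ × 123 × 1125 = 1.301 mm.
Let P be the compressive force at the spring. The tube shortens elastically by PL/(AE) and the spring compresses by P/k; together these equal δ_free.
So P = δ_free / [L/(AE) + 1/k] = 1.301 / [ 1125/(1200×118×10³) + 1/(620×10³) ].
P = 1.301 / 9.558×10⁻⁶ = 136100 N.
Spring compression = P/k = 136100/(620×10³) = 0.2195 mm.

δ ≈ 0.22 mm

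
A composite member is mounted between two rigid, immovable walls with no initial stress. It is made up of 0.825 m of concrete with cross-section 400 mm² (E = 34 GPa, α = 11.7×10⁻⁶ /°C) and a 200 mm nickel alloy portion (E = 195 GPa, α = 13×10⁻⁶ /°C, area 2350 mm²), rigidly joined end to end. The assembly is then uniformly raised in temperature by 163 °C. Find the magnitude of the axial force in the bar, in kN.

P ≈ 32.7 kN (compressive)

If the supports were absent, the total length change would be Σ αᵢΔT Lᵢ = 11.7×10⁻⁶×163×825 + 13×10⁻⁶×163×200 = 1.997 mm.
The rigid supports impose zero overall length change; the single axial force P common to all segments must satisfy P Σ Lᵢ/(AᵢEᵢ) = δ_free.
The series flexibility is Σ Lᵢ/(AᵢEᵢ) = 825/(400×34×10³) + 200/(2350×195×10³) = 6.11×10⁻⁵ mm/N.
P = 1.997 / 6.11×10⁻⁵ = 32690 N = 32.69 kN, compressive.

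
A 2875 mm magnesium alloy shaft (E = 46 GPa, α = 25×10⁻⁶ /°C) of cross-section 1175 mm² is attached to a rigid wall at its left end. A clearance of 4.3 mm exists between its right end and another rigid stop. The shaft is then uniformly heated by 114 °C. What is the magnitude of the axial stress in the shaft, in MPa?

Unrestrained expansion: δ_free = αΔT L = 25×10⁻⁶ × 114 × 2875 = 8.194 mm.
After closing the 4.3 mm clearance, 8.194 − 4.3 = 3.894 mm of expansion remains to be suppressed by the wall.
That suppressed elongation corresponds to σ = E·Δ/L = 46×10³ × 3.894/2875 = 62.3 MPa.

σ ≈ 62.3 MPa (compressive)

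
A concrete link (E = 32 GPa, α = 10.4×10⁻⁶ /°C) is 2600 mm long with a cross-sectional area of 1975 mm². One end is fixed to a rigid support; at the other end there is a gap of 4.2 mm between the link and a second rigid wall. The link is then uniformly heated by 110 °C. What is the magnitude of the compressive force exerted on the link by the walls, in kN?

P ≈ 0 kN

Unrestrained expansion: δ_free = αΔT L = 10.4×10⁻⁶ × 110 × 2600 = 2.974 mm.
This is smaller than the 4.2 mm clearance, so the link expands freely without reaching the stop — the stress is zero.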